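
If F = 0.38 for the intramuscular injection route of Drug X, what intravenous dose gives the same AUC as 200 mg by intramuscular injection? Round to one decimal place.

D_iv = 76.0 mg

Systemic exposure from an extravascular dose = F × D_ev, so the equivalent IV dose is F × D_ev.
D_iv = F × D_ev = 0.38 × 200 = 76 mg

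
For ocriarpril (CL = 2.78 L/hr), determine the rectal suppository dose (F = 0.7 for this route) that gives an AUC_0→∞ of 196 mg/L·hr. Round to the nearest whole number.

Dose = 778 mg

Dose = CL × AUC_0→∞ / F
     = 2.78 × 196 / 0.7 = 778.4 mg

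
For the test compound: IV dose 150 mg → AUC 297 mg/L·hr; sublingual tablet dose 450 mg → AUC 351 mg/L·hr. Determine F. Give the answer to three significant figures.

F = (AUC_ev / D_ev) / (AUC_iv / D_iv)
  = (351/450) / (297/150)
  = 0.78 / 1.98 = 0.3939

F = 0.394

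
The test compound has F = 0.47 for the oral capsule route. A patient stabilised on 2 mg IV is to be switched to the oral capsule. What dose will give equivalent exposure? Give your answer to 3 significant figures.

D_oral = 4.26 mg

For equal systemic exposure: F × D_ev = D_iv
D_ev = D_iv / F = 2 / 0.47 = 4.25532 mg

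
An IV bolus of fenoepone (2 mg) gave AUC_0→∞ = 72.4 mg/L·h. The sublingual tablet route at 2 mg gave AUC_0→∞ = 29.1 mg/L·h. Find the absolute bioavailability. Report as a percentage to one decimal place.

F = (AUC_ev / D_ev) / (AUC_iv / D_iv)
  = (29.1/2) / (72.4/2)
  = 14.55 / 36.2 = 0.4019
  = 40.19%

F = 40.2%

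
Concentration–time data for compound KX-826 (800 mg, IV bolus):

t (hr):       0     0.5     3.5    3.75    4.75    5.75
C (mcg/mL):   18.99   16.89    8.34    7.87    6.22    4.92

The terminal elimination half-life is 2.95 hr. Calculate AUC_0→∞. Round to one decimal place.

Trapezoidal AUC_0→5.75:
  [0→0.5]: (18.99+16.89)/2 × 0.5 = 8.97
  [0.5→3.5]: (16.89+8.34)/2 × 3 = 37.845
  [3.5→3.75]: (8.34+7.87)/2 × 0.25 = 2.02625
  [3.75→4.75]: (7.87+6.22)/2 × 1 = 7.045
  [4.75→5.75]: (6.22+4.92)/2 × 1 = 5.57
  Sum = 61.45625 mcg/mL·hr
k_e = ln2 / t½ = 0.693147 / 2.95 = 0.2350 hr^-1
Extrapolated tail: C_last / k_e = 4.92 / 0.235 = 20.936
AUC_0→∞ = 61.45625 + 20.936 = 82.39225 mcg/mL·hr

AUC = 82.4 mcg/mL·hr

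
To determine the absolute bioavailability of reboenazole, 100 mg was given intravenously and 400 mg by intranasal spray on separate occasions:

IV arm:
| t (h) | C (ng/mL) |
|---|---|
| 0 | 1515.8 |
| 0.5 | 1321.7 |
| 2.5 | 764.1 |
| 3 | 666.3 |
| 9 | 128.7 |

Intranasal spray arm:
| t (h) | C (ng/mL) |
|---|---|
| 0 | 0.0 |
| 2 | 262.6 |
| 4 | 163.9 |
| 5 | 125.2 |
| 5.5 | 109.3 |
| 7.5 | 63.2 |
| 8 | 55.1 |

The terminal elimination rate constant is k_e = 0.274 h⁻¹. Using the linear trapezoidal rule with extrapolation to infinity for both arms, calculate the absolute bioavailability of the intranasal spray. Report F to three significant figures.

Trapezoidal AUC_0→9 (IV):
  [0→0.5]: (1515.8+1321.7)/2 × 0.5 = 709.375
  [0.5→2.5]: (1321.7+764.1)/2 × 2 = 2085.8
  [2.5→3]: (764.1+666.3)/2 × 0.5 = 357.6
  [3→9]: (666.3+128.7)/2 × 6 = 2385.0
  Sum = 5537.775 ng/mL·h
IV tail: 128.7/0.274 = 469.708; AUC_iv,0→∞ = 5537.775 + 469.708 = 6007.483 ng/mL·h
Trapezoidal AUC_0→8 (intranasal spray):
  [0→2]: (0.0+262.6)/2 × 2 = 262.6
  [2→4]: (262.6+163.9)/2 × 2 = 426.5
  [4→5]: (163.9+125.2)/2 × 1 = 144.55
  [5→5.5]: (125.2+109.3)/2 × 0.5 = 58.625
  [5.5→7.5]: (109.3+63.2)/2 × 2 = 172.5
  [7.5→8]: (63.2+55.1)/2 × 0.5 = 29.575
  Sum = 1094.35 ng/mL·h
intranasal spray tail: 55.1/0.274 = 201.095; AUC_ev,0→∞ = 1094.35 + 201.095 = 1295.445 ng/mL·h
F = (AUC_ev/D_ev)/(AUC_iv/D_iv) = (1295.445/400)/(6007.483/100) = 3.2386125/60.07483 = 0.0539

F = 0.0539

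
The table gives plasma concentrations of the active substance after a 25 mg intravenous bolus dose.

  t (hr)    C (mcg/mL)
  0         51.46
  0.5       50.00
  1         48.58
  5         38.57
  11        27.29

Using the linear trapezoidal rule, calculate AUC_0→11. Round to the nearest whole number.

Trapezoidal AUC_0→11:
  [0→0.5]: (51.46+50.00)/2 × 0.5 = 25.365
  [0.5→1]: (50.00+48.58)/2 × 0.5 = 24.645
  [1→5]: (48.58+38.57)/2 × 4 = 174.3
  [5→11]: (38.57+27.29)/2 × 6 = 197.58
  Sum = 421.89 mcg/mL·hr

AUC = 422 mcg/mL·hr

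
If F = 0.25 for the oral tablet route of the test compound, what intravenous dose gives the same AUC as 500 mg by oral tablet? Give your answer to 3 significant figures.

D_iv = 125 mg

Systemic exposure from an extravascular dose = F × D_ev, so the equivalent IV dose is F × D_ev.
D_iv = F × D_ev = 0.25 × 500 = 125 mg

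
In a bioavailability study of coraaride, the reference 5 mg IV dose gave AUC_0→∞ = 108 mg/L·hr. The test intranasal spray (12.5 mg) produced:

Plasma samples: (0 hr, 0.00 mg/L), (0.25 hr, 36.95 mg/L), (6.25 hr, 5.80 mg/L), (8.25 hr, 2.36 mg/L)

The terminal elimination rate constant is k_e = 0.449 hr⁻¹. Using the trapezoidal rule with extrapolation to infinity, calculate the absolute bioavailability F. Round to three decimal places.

Trapezoidal AUC_0→8.25 (intranasal spray):
  [0→0.25]: (0.00+36.95)/2 × 0.25 = 4.61875
  [0.25→6.25]: (36.95+5.80)/2 × 6 = 128.25
  [6.25→8.25]: (5.80+2.36)/2 × 2 = 8.16
  Sum = 141.02875 mg/L·hr
Tail: C_last/k_e = 2.36/0.449 = 5.256
AUC_0→∞ (intranasal spray) = 141.02875 + 5.256 = 146.28475 mg/L·hr
F = (AUC_ev/D_ev)/(AUC_iv/D_iv) = (146.28475/12.5)/(108/5) = 11.70278/21.6 = 0.5418

F = 0.542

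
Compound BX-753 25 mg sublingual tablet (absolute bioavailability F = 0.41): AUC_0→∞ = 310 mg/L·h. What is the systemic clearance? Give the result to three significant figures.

CL = F × Dose / AUC_0→∞
   = 0.41 × 25 / 310 = 0.0330645 L/h

CL = 0.0331 L/h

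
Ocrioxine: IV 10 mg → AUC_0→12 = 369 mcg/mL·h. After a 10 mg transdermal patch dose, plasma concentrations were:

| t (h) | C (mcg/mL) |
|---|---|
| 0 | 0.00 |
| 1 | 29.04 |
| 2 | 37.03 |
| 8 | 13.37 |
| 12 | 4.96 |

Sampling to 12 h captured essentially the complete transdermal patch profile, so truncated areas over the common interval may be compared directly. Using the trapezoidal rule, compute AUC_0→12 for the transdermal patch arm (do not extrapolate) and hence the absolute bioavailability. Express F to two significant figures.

Trapezoidal AUC_0→12 (transdermal patch):
  [0→1]: (0.00+29.04)/2 × 1 = 14.52
  [1→2]: (29.04+37.03)/2 × 1 = 33.035
  [2→8]: (37.03+13.37)/2 × 6 = 151.2
  [8→12]: (13.37+4.96)/2 × 4 = 36.66
  Sum = 235.415 mcg/mL·h
F = (AUC_ev/D_ev)/(AUC_iv/D_iv) = (235.415/10)/(369/10) = 23.5415/36.9 = 0.6380

F = 0.64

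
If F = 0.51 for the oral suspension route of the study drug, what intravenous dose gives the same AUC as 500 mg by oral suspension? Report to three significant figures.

D_iv = 255 mg

Systemic exposure from an extravascular dose = F × D_ev, so the equivalent IV dose is F × D_ev.
D_iv = F × D_ev = 0.51 × 500 = 255 mg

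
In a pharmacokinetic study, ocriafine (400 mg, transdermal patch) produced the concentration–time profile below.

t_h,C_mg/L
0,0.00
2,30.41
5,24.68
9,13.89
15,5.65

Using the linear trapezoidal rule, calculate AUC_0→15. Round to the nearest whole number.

AUC = 249 mg/L·h

Trapezoidal AUC_0→15:
  [0→2]: (0.00+30.41)/2 × 2 = 30.41
  [2→5]: (30.41+24.68)/2 × 3 = 82.635
  [5→9]: (24.68+13.89)/2 × 4 = 77.14
  [9→15]: (13.89+5.65)/2 × 6 = 58.62
  Sum = 248.805 mg/L·h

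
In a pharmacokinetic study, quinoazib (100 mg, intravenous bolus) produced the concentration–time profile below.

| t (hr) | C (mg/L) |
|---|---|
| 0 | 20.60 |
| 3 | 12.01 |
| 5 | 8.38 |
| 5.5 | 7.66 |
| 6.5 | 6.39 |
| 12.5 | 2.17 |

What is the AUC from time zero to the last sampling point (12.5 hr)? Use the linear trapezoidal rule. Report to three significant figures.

AUC = 106 mg/L·hr

Trapezoidal AUC_0→12.5:
  [0→3]: (20.60+12.01)/2 × 3 = 48.915
  [3→5]: (12.01+8.38)/2 × 2 = 20.39
  [5→5.5]: (8.38+7.66)/2 × 0.5 = 4.01
  [5.5→6.5]: (7.66+6.39)/2 × 1 = 7.025
  [6.5→12.5]: (6.39+2.17)/2 × 6 = 25.68
  Sum = 106.02 mg/L·hr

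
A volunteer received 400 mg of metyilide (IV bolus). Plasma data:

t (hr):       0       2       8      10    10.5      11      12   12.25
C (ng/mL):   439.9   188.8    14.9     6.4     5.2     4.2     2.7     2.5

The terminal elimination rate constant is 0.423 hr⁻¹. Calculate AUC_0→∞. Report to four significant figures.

Trapezoidal AUC_0→12.25:
  [0→2]: (439.9+188.8)/2 × 2 = 628.7
  [2→8]: (188.8+14.9)/2 × 6 = 611.1
  [8→10]: (14.9+6.4)/2 × 2 = 21.3
  [10→10.5]: (6.4+5.2)/2 × 0.5 = 2.9
  [10.5→11]: (5.2+4.2)/2 × 0.5 = 2.35
  [11→12]: (4.2+2.7)/2 × 1 = 3.45
  [12→12.25]: (2.7+2.5)/2 × 0.25 = 0.65
  Sum = 1270.45 ng/mL·hr
Extrapolated tail: C_last / k_e = 2.5 / 0.423 = 5.910
AUC_0→∞ = 1270.45 + 5.910 = 1276.36 ng/mL·hr

AUC = 1276 ng/mL·hr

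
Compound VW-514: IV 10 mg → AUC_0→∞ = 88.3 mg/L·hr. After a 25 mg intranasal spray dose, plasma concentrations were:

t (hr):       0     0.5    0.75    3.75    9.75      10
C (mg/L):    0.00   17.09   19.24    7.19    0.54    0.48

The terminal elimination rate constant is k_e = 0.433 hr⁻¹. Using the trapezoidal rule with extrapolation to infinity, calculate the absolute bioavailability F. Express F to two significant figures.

Trapezoidal AUC_0→10 (intranasal spray):
  [0→0.5]: (0.00+17.09)/2 × 0.5 = 4.2725
  [0.5→0.75]: (17.09+19.24)/2 × 0.25 = 4.54125
  [0.75→3.75]: (19.24+7.19)/2 × 3 = 39.645
  [3.75→9.75]: (7.19+0.54)/2 × 6 = 23.19
  [9.75→10]: (0.54+0.48)/2 × 0.25 = 0.1275
  Sum = 71.77625 mg/L·hr
Tail: C_last/k_e = 0.48/0.433 = 1.109
AUC_0→∞ (intranasal spray) = 71.77625 + 1.109 = 72.88525 mg/L·hr
F = (AUC_ev/D_ev)/(AUC_iv/D_iv) = (72.88525/25)/(88.3/10) = 2.91541/8.83 = 0.3302

F = 0.33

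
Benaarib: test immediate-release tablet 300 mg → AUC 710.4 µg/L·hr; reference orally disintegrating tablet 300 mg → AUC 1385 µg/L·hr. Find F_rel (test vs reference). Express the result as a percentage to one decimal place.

F_rel = (AUC_test/D_test) / (AUC_ref/D_ref)
      = (710.4/300) / (1385/300)
      = 2.368 / 4.61667 = 0.5129 = 51.29%

F_rel = 51.3%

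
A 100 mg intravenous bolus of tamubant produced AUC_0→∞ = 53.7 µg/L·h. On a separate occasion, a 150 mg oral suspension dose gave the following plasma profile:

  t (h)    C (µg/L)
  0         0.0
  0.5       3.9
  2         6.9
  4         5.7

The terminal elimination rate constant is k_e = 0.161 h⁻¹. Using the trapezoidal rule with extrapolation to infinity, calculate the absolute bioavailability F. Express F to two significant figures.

F = 0.71

Trapezoidal AUC_0→4 (oral suspension):
  [0→0.5]: (0.0+3.9)/2 × 0.5 = 0.975
  [0.5→2]: (3.9+6.9)/2 × 1.5 = 8.1
  [2→4]: (6.9+5.7)/2 × 2 = 12.6
  Sum = 21.675 µg/L·h
Tail: C_last/k_e = 5.7/0.161 = 35.404
AUC_0→∞ (oral suspension) = 21.675 + 35.404 = 57.079 µg/L·h
F = (AUC_ev/D_ev)/(AUC_iv/D_iv) = (57.079/150)/(53.7/100) = 0.380527/0.537 = 0.7086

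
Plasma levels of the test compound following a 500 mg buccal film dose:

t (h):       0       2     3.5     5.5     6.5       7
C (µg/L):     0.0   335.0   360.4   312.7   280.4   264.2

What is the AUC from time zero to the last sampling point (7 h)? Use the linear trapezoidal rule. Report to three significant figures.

Trapezoidal AUC_0→7:
  [0→2]: (0.0+335.0)/2 × 2 = 335.0
  [2→3.5]: (335.0+360.4)/2 × 1.5 = 521.55
  [3.5→5.5]: (360.4+312.7)/2 × 2 = 673.1
  [5.5→6.5]: (312.7+280.4)/2 × 1 = 296.55
  [6.5→7]: (280.4+264.2)/2 × 0.5 = 136.15
  Sum = 1962.35 µg/L·h

AUC = 1960 µg/L·h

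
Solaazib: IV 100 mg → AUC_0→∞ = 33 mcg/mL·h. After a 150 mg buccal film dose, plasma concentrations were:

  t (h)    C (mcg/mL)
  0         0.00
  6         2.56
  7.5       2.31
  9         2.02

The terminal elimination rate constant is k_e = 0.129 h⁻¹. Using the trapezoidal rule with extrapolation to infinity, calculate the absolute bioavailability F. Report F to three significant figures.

F = 0.611

Trapezoidal AUC_0→9 (buccal film):
  [0→6]: (0.00+2.56)/2 × 6 = 7.68
  [6→7.5]: (2.56+2.31)/2 × 1.5 = 3.6525
  [7.5→9]: (2.31+2.02)/2 × 1.5 = 3.2475
  Sum = 14.58 mcg/mL·h
Tail: C_last/k_e = 2.02/0.129 = 15.659
AUC_0→∞ (buccal film) = 14.58 + 15.659 = 30.239 mcg/mL·h
F = (AUC_ev/D_ev)/(AUC_iv/D_iv) = (30.239/150)/(33/100) = 0.201593/0.33 = 0.6109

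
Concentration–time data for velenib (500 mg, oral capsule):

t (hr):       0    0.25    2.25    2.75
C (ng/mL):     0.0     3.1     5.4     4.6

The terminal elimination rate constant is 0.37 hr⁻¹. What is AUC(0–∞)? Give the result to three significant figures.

AUC = 23.8 ng/mL·hr

Trapezoidal AUC_0→2.75:
  [0→0.25]: (0.0+3.1)/2 × 0.25 = 0.3875
  [0.25→2.25]: (3.1+5.4)/2 × 2 = 8.5
  [2.25→2.75]: (5.4+4.6)/2 × 0.5 = 2.5
  Sum = 11.3875 ng/mL·hr
Extrapolated tail: C_last / k_e = 4.6 / 0.37 = 12.432
AUC_0→∞ = 11.3875 + 12.432 = 23.8195 ng/mL·hr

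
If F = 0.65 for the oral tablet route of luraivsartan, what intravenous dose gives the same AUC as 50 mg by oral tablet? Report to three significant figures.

D_iv = 32.5 mg

Systemic exposure from an extravascular dose = F × D_ev, so the equivalent IV dose is F × D_ev.
D_iv = F × D_ev = 0.65 × 50 = 32.5 mg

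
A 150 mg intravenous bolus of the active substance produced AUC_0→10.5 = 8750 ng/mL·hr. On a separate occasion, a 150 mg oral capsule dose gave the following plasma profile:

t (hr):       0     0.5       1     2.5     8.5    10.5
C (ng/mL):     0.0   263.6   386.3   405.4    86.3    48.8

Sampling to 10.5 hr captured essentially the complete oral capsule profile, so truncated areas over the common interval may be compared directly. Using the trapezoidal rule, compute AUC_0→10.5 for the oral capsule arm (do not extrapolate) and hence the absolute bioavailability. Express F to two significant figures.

Trapezoidal AUC_0→10.5 (oral capsule):
  [0→0.5]: (0.0+263.6)/2 × 0.5 = 65.9
  [0.5→1]: (263.6+386.3)/2 × 0.5 = 162.475
  [1→2.5]: (386.3+405.4)/2 × 1.5 = 593.775
  [2.5→8.5]: (405.4+86.3)/2 × 6 = 1475.1
  [8.5→10.5]: (86.3+48.8)/2 × 2 = 135.1
  Sum = 2432.35 ng/mL·hr
F = (AUC_ev/D_ev)/(AUC_iv/D_iv) = (2432.35/150)/(8750/150) = 16.2157/58.3333 = 0.2780

F = 0.28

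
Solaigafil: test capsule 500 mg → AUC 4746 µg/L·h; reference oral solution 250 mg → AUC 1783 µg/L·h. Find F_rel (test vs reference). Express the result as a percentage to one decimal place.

F_rel = 133.1%

F_rel = (AUC_test/D_test) / (AUC_ref/D_ref)
      = (4746/500) / (1783/250)
      = 9.492 / 7.132 = 1.3309 = 133.09%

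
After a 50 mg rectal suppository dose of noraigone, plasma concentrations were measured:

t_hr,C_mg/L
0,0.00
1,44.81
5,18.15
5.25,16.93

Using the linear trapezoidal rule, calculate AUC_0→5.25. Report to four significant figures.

AUC = 152.7 mg/L·hr

Trapezoidal AUC_0→5.25:
  [0→1]: (0.00+44.81)/2 × 1 = 22.405
  [1→5]: (44.81+18.15)/2 × 4 = 125.92
  [5→5.25]: (18.15+16.93)/2 × 0.25 = 4.385
  Sum = 152.71 mg/L·hr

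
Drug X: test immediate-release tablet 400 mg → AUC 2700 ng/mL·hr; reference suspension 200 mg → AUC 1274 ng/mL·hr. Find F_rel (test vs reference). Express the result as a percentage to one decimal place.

F_rel = 106.0%

F_rel = (AUC_test/D_test) / (AUC_ref/D_ref)
      = (2700/400) / (1274/200)
      = 6.75 / 6.37 = 1.0597 = 105.97%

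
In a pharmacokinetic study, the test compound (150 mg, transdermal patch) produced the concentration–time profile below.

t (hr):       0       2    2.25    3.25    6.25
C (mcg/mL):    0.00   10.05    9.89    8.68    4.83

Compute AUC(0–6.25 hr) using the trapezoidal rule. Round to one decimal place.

Trapezoidal AUC_0→6.25:
  [0→2]: (0.00+10.05)/2 × 2 = 10.05
  [2→2.25]: (10.05+9.89)/2 × 0.25 = 2.4925
  [2.25→3.25]: (9.89+8.68)/2 × 1 = 9.285
  [3.25→6.25]: (8.68+4.83)/2 × 3 = 20.265
  Sum = 42.0925 mcg/mL·hr

AUC = 42.1 mcg/mL·hr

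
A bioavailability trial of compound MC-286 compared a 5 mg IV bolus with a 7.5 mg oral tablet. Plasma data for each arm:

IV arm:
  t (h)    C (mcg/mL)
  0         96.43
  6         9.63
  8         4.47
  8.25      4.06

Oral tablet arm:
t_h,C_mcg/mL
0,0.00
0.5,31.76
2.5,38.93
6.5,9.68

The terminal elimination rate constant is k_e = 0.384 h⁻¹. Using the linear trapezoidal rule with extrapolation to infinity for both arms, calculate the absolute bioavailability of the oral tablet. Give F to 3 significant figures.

F = 0.390

Trapezoidal AUC_0→8.25 (IV):
  [0→6]: (96.43+9.63)/2 × 6 = 318.18
  [6→8]: (9.63+4.47)/2 × 2 = 14.1
  [8→8.25]: (4.47+4.06)/2 × 0.25 = 1.06625
  Sum = 333.34625 mcg/mL·h
IV tail: 4.06/0.384 = 10.573; AUC_iv,0→∞ = 333.34625 + 10.573 = 343.91925 mcg/mL·h
Trapezoidal AUC_0→6.5 (oral tablet):
  [0→0.5]: (0.00+31.76)/2 × 0.5 = 7.94
  [0.5→2.5]: (31.76+38.93)/2 × 2 = 70.69
  [2.5→6.5]: (38.93+9.68)/2 × 4 = 97.22
  Sum = 175.85 mcg/mL·h
oral tablet tail: 9.68/0.384 = 25.208; AUC_ev,0→∞ = 175.85 + 25.208 = 201.058 mcg/mL·h
F = (AUC_ev/D_ev)/(AUC_iv/D_iv) = (201.058/7.5)/(343.91925/5) = 26.8077/68.78385 = 0.3897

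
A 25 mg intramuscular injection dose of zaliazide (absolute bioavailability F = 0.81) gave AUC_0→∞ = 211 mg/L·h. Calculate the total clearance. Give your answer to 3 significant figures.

CL = F × Dose / AUC_0→∞
   = 0.81 × 25 / 211 = 0.0959716 L/h

CL = 0.0960 L/h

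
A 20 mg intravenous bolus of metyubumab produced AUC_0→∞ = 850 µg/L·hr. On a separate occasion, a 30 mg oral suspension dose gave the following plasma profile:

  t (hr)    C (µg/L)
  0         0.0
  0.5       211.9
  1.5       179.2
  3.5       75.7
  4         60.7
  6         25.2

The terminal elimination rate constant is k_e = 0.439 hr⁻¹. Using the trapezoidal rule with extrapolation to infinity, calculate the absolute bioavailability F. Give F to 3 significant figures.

F = 0.534

Trapezoidal AUC_0→6 (oral suspension):
  [0→0.5]: (0.0+211.9)/2 × 0.5 = 52.975
  [0.5→1.5]: (211.9+179.2)/2 × 1 = 195.55
  [1.5→3.5]: (179.2+75.7)/2 × 2 = 254.9
  [3.5→4]: (75.7+60.7)/2 × 0.5 = 34.1
  [4→6]: (60.7+25.2)/2 × 2 = 85.9
  Sum = 623.425 µg/L·hr
Tail: C_last/k_e = 25.2/0.439 = 57.403
AUC_0→∞ (oral suspension) = 623.425 + 57.403 = 680.828 µg/L·hr
F = (AUC_ev/D_ev)/(AUC_iv/D_iv) = (680.828/30)/(850/20) = 22.6943/42.5 = 0.5340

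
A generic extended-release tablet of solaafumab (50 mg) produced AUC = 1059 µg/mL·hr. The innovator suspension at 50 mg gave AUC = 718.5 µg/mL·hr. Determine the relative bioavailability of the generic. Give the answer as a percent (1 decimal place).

F_rel = 147.4%

F_rel = (AUC_test/D_test) / (AUC_ref/D_ref)
      = (1059/50) / (718.5/50)
      = 21.18 / 14.37 = 1.4739 = 147.39%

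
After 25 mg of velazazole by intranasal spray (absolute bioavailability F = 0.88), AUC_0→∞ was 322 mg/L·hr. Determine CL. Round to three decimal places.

CL = 0.068 L/hr

CL = F × Dose / AUC_0→∞
   = 0.88 × 25 / 322 = 0.068323 L/hr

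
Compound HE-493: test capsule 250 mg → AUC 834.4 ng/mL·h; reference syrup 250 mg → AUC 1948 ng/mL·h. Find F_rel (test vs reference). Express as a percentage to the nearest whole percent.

F_rel = 43%

F_rel = (AUC_test/D_test) / (AUC_ref/D_ref)
      = (834.4/250) / (1948/250)
      = 3.3376 / 7.792 = 0.4283 = 42.83%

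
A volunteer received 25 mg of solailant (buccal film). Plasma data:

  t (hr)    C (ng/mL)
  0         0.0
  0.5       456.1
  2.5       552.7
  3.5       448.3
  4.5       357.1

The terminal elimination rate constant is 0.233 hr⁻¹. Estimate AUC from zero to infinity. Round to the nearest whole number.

Trapezoidal AUC_0→4.5:
  [0→0.5]: (0.0+456.1)/2 × 0.5 = 114.025
  [0.5→2.5]: (456.1+552.7)/2 × 2 = 1008.8
  [2.5→3.5]: (552.7+448.3)/2 × 1 = 500.5
  [3.5→4.5]: (448.3+357.1)/2 × 1 = 402.7
  Sum = 2026.025 ng/mL·hr
Extrapolated tail: C_last / k_e = 357.1 / 0.233 = 1532.618
AUC_0→∞ = 2026.025 + 1532.618 = 3558.643 ng/mL·hr

AUC = 3559 ng/mL·hr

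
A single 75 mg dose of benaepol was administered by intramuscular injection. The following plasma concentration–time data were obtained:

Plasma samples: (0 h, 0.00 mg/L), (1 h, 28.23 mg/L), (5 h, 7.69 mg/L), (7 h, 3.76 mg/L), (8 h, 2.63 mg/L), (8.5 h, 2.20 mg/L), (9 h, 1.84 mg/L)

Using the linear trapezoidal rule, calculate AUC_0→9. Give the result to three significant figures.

Trapezoidal AUC_0→9:
  [0→1]: (0.00+28.23)/2 × 1 = 14.115
  [1→5]: (28.23+7.69)/2 × 4 = 71.84
  [5→7]: (7.69+3.76)/2 × 2 = 11.45
  [7→8]: (3.76+2.63)/2 × 1 = 3.195
  [8→8.5]: (2.63+2.20)/2 × 0.5 = 1.2075
  [8.5→9]: (2.20+1.84)/2 × 0.5 = 1.01
  Sum = 102.8175 mg/L·h

AUC = 103 mg/L·h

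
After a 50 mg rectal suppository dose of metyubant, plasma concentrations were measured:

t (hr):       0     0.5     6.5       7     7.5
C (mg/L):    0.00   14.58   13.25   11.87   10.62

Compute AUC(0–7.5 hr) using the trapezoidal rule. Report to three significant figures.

Trapezoidal AUC_0→7.5:
  [0→0.5]: (0.00+14.58)/2 × 0.5 = 3.645
  [0.5→6.5]: (14.58+13.25)/2 × 6 = 83.49
  [6.5→7]: (13.25+11.87)/2 × 0.5 = 6.28
  [7→7.5]: (11.87+10.62)/2 × 0.5 = 5.6225
  Sum = 99.0375 mg/L·hr

AUC = 99.0 mg/L·hr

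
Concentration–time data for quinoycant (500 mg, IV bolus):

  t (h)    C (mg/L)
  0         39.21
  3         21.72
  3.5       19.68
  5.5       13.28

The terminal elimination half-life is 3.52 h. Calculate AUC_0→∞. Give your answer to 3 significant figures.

AUC = 202 mg/L·h

Trapezoidal AUC_0→5.5:
  [0→3]: (39.21+21.72)/2 × 3 = 91.395
  [3→3.5]: (21.72+19.68)/2 × 0.5 = 10.35
  [3.5→5.5]: (19.68+13.28)/2 × 2 = 32.96
  Sum = 134.705 mg/L·h
k_e = ln2 / t½ = 0.693147 / 3.52 = 0.1969 h^-1
Extrapolated tail: C_last / k_e = 13.28 / 0.1969 = 67.445
AUC_0→∞ = 134.705 + 67.445 = 202.15 mg/L·h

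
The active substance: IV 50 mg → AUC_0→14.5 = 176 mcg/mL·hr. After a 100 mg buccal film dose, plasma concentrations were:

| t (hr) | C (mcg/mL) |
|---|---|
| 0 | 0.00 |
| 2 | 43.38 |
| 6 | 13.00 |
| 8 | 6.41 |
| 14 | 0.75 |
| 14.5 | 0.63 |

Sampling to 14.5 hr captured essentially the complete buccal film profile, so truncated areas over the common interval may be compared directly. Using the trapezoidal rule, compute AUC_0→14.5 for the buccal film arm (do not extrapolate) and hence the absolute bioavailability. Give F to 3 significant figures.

Trapezoidal AUC_0→14.5 (buccal film):
  [0→2]: (0.00+43.38)/2 × 2 = 43.38
  [2→6]: (43.38+13.00)/2 × 4 = 112.76
  [6→8]: (13.00+6.41)/2 × 2 = 19.41
  [8→14]: (6.41+0.75)/2 × 6 = 21.48
  [14→14.5]: (0.75+0.63)/2 × 0.5 = 0.345
  Sum = 197.375 mcg/mL·hr
F = (AUC_ev/D_ev)/(AUC_iv/D_iv) = (197.375/100)/(176/50) = 1.97375/3.52 = 0.5607

F = 0.561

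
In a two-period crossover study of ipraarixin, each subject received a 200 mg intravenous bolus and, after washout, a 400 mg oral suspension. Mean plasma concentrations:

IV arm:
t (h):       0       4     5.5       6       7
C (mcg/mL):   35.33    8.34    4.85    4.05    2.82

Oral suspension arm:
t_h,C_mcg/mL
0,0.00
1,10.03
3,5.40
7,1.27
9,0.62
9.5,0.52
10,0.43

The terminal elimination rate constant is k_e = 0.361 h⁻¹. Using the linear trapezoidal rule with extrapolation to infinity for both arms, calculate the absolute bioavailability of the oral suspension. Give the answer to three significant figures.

F = 0.169

Trapezoidal AUC_0→7 (IV):
  [0→4]: (35.33+8.34)/2 × 4 = 87.34
  [4→5.5]: (8.34+4.85)/2 × 1.5 = 9.8925
  [5.5→6]: (4.85+4.05)/2 × 0.5 = 2.225
  [6→7]: (4.05+2.82)/2 × 1 = 3.435
  Sum = 102.8925 mcg/mL·h
IV tail: 2.82/0.361 = 7.812; AUC_iv,0→∞ = 102.8925 + 7.812 = 110.7045 mcg/mL·h
Trapezoidal AUC_0→10 (oral suspension):
  [0→1]: (0.00+10.03)/2 × 1 = 5.015
  [1→3]: (10.03+5.40)/2 × 2 = 15.43
  [3→7]: (5.40+1.27)/2 × 4 = 13.34
  [7→9]: (1.27+0.62)/2 × 2 = 1.89
  [9→9.5]: (0.62+0.52)/2 × 0.5 = 0.285
  [9.5→10]: (0.52+0.43)/2 × 0.5 = 0.2375
  Sum = 36.1975 mcg/mL·h
oral suspension tail: 0.43/0.361 = 1.191; AUC_ev,0→∞ = 36.1975 + 1.191 = 37.3885 mcg/mL·h
F = (AUC_ev/D_ev)/(AUC_iv/D_iv) = (37.3885/400)/(110.7045/200) = 0.09347125/0.5535225 = 0.1689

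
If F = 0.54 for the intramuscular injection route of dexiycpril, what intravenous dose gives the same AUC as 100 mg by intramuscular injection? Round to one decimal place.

Systemic exposure from an extravascular dose = F × D_ev, so the equivalent IV dose is F × D_ev.
D_iv = F × D_ev = 0.54 × 100 = 54 mg

D_iv = 54.0 mg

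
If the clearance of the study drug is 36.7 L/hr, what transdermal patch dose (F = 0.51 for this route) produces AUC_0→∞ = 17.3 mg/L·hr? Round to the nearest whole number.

Dose = CL × AUC_0→∞ / F
     = 36.7 × 17.3 / 0.51 = 1244.92 mg

Dose = 1245 mg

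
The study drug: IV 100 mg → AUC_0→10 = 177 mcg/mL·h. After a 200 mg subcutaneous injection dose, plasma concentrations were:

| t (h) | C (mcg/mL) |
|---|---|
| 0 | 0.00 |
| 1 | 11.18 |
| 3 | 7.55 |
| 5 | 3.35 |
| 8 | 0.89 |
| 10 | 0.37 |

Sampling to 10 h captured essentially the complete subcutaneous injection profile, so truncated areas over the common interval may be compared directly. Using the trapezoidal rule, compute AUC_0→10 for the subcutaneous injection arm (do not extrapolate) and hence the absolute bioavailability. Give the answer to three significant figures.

Trapezoidal AUC_0→10 (subcutaneous injection):
  [0→1]: (0.00+11.18)/2 × 1 = 5.59
  [1→3]: (11.18+7.55)/2 × 2 = 18.73
  [3→5]: (7.55+3.35)/2 × 2 = 10.9
  [5→8]: (3.35+0.89)/2 × 3 = 6.36
  [8→10]: (0.89+0.37)/2 × 2 = 1.26
  Sum = 42.84 mcg/mL·h
F = (AUC_ev/D_ev)/(AUC_iv/D_iv) = (42.84/200)/(177/100) = 0.2142/1.77 = 0.1210

F = 0.121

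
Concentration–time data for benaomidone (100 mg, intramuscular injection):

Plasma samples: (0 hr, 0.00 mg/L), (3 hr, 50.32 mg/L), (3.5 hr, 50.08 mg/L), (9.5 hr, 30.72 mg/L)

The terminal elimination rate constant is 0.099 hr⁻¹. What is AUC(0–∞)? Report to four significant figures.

Trapezoidal AUC_0→9.5:
  [0→3]: (0.00+50.32)/2 × 3 = 75.48
  [3→3.5]: (50.32+50.08)/2 × 0.5 = 25.1
  [3.5→9.5]: (50.08+30.72)/2 × 6 = 242.4
  Sum = 342.98 mg/L·hr
Extrapolated tail: C_last / k_e = 30.72 / 0.099 = 310.303
AUC_0→∞ = 342.98 + 310.303 = 653.283 mg/L·hr

AUC = 653.3 mg/L·hr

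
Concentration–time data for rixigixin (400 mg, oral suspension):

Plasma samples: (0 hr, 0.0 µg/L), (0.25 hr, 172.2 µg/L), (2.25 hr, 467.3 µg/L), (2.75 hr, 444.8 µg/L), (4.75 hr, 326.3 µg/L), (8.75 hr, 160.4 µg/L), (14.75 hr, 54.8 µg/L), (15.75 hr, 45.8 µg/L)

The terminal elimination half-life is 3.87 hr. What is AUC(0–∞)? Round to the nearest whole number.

Trapezoidal AUC_0→15.75:
  [0→0.25]: (0.0+172.2)/2 × 0.25 = 21.525
  [0.25→2.25]: (172.2+467.3)/2 × 2 = 639.5
  [2.25→2.75]: (467.3+444.8)/2 × 0.5 = 228.025
  [2.75→4.75]: (444.8+326.3)/2 × 2 = 771.1
  [4.75→8.75]: (326.3+160.4)/2 × 4 = 973.4
  [8.75→14.75]: (160.4+54.8)/2 × 6 = 645.6
  [14.75→15.75]: (54.8+45.8)/2 × 1 = 50.3
  Sum = 3329.45 µg/L·hr
k_e = ln2 / t½ = 0.693147 / 3.87 = 0.1791 hr^-1
Extrapolated tail: C_last / k_e = 45.8 / 0.1791 = 255.723
AUC_0→∞ = 3329.45 + 255.723 = 3585.173 µg/L·hr

AUC = 3585 µg/L·hr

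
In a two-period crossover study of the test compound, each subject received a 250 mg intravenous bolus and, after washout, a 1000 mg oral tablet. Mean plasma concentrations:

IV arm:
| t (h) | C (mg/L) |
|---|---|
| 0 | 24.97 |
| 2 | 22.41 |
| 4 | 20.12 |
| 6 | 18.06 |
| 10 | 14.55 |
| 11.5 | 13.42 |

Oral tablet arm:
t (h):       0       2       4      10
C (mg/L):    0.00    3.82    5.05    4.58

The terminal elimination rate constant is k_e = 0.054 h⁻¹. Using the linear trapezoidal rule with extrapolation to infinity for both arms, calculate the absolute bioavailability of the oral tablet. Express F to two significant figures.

F = 0.068

Trapezoidal AUC_0→11.5 (IV):
  [0→2]: (24.97+22.41)/2 × 2 = 47.38
  [2→4]: (22.41+20.12)/2 × 2 = 42.53
  [4→6]: (20.12+18.06)/2 × 2 = 38.18
  [6→10]: (18.06+14.55)/2 × 4 = 65.22
  [10→11.5]: (14.55+13.42)/2 × 1.5 = 20.9775
  Sum = 214.2875 mg/L·h
IV tail: 13.42/0.054 = 248.519; AUC_iv,0→∞ = 214.2875 + 248.519 = 462.8065 mg/L·h
Trapezoidal AUC_0→10 (oral tablet):
  [0→2]: (0.00+3.82)/2 × 2 = 3.82
  [2→4]: (3.82+5.05)/2 × 2 = 8.87
  [4→10]: (5.05+4.58)/2 × 6 = 28.89
  Sum = 41.58 mg/L·h
oral tablet tail: 4.58/0.054 = 84.815; AUC_ev,0→∞ = 41.58 + 84.815 = 126.395 mg/L·h
F = (AUC_ev/D_ev)/(AUC_iv/D_iv) = (126.395/1000)/(462.8065/250) = 0.126395/1.851226 = 0.0683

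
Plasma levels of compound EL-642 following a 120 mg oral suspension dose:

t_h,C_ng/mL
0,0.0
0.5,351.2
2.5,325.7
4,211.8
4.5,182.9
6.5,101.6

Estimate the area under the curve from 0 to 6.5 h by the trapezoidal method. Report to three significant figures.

Trapezoidal AUC_0→6.5:
  [0→0.5]: (0.0+351.2)/2 × 0.5 = 87.8
  [0.5→2.5]: (351.2+325.7)/2 × 2 = 676.9
  [2.5→4]: (325.7+211.8)/2 × 1.5 = 403.125
  [4→4.5]: (211.8+182.9)/2 × 0.5 = 98.675
  [4.5→6.5]: (182.9+101.6)/2 × 2 = 284.5
  Sum = 1551.0 ng/mL·h

AUC = 1550 ng/mL·h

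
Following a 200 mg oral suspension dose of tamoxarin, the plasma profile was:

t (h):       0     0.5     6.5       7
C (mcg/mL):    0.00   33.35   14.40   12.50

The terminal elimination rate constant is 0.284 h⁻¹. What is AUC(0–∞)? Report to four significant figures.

Trapezoidal AUC_0→7:
  [0→0.5]: (0.00+33.35)/2 × 0.5 = 8.3375
  [0.5→6.5]: (33.35+14.40)/2 × 6 = 143.25
  [6.5→7]: (14.40+12.50)/2 × 0.5 = 6.725
  Sum = 158.3125 mcg/mL·h
Extrapolated tail: C_last / k_e = 12.50 / 0.284 = 44.014
AUC_0→∞ = 158.3125 + 44.014 = 202.3265 mcg/mL·h

AUC = 202.3 mcg/mL·h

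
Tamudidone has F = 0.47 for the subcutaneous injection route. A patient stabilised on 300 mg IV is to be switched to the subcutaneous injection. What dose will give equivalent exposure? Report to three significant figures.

For equal systemic exposure: F × D_ev = D_iv
D_ev = D_iv / F = 300 / 0.47 = 638.298 mg

D_subcutaneous = 638 mg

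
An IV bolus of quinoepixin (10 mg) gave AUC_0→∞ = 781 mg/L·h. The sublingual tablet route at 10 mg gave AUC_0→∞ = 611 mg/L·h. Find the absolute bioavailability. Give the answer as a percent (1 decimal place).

F = 78.2%

F = (AUC_ev / D_ev) / (AUC_iv / D_iv)
  = (611/10) / (781/10)
  = 61.1 / 78.1 = 0.7823
  = 78.23%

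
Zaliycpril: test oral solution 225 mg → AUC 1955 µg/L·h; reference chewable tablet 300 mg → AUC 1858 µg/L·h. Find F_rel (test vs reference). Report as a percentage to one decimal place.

F_rel = 140.3%

F_rel = (AUC_test/D_test) / (AUC_ref/D_ref)
      = (1955/225) / (1858/300)
      = 8.68889 / 6.19333 = 1.4029 = 140.29%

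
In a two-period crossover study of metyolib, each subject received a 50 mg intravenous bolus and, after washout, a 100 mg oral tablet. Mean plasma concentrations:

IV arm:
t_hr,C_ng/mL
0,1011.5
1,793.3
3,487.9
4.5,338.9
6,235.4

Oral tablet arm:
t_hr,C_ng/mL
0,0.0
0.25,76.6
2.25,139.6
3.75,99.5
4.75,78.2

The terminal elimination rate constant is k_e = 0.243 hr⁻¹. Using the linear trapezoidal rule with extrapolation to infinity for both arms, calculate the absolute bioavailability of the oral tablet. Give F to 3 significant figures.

F = 0.0970

Trapezoidal AUC_0→6 (IV):
  [0→1]: (1011.5+793.3)/2 × 1 = 902.4
  [1→3]: (793.3+487.9)/2 × 2 = 1281.2
  [3→4.5]: (487.9+338.9)/2 × 1.5 = 620.1
  [4.5→6]: (338.9+235.4)/2 × 1.5 = 430.725
  Sum = 3234.425 ng/mL·hr
IV tail: 235.4/0.243 = 968.724; AUC_iv,0→∞ = 3234.425 + 968.724 = 4203.149 ng/mL·hr
Trapezoidal AUC_0→4.75 (oral tablet):
  [0→0.25]: (0.0+76.6)/2 × 0.25 = 9.575
  [0.25→2.25]: (76.6+139.6)/2 × 2 = 216.2
  [2.25→3.75]: (139.6+99.5)/2 × 1.5 = 179.325
  [3.75→4.75]: (99.5+78.2)/2 × 1 = 88.85
  Sum = 493.95 ng/mL·hr
oral tablet tail: 78.2/0.243 = 321.811; AUC_ev,0→∞ = 493.95 + 321.811 = 815.761 ng/mL·hr
F = (AUC_ev/D_ev)/(AUC_iv/D_iv) = (815.761/100)/(4203.149/50) = 8.15761/84.06298 = 0.0970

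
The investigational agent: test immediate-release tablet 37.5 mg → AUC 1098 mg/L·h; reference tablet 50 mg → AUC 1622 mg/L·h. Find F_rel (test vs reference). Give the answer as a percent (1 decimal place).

F_rel = 90.3%

F_rel = (AUC_test/D_test) / (AUC_ref/D_ref)
      = (1098/37.5) / (1622/50)
      = 29.28 / 32.44 = 0.9026 = 90.26%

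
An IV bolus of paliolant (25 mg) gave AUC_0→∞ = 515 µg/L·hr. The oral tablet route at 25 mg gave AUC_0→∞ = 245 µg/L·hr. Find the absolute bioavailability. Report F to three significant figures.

F = (AUC_ev / D_ev) / (AUC_iv / D_iv)
  = (245/25) / (515/25)
  = 9.8 / 20.6 = 0.4757

F = 0.476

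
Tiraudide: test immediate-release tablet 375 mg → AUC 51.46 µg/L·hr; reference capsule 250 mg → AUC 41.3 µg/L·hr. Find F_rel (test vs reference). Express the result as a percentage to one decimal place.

F_rel = (AUC_test/D_test) / (AUC_ref/D_ref)
      = (51.46/375) / (41.3/250)
      = 0.137227 / 0.1652 = 0.8307 = 83.07%

F_rel = 83.1%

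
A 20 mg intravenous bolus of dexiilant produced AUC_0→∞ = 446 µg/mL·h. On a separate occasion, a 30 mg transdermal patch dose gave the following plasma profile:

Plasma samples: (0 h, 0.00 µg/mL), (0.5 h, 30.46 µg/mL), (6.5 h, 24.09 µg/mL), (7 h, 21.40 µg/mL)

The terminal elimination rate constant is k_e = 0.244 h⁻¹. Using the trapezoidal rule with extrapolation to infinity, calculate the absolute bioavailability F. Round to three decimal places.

F = 0.404

Trapezoidal AUC_0→7 (transdermal patch):
  [0→0.5]: (0.00+30.46)/2 × 0.5 = 7.615
  [0.5→6.5]: (30.46+24.09)/2 × 6 = 163.65
  [6.5→7]: (24.09+21.40)/2 × 0.5 = 11.3725
  Sum = 182.6375 µg/mL·h
Tail: C_last/k_e = 21.40/0.244 = 87.705
AUC_0→∞ (transdermal patch) = 182.6375 + 87.705 = 270.3425 µg/mL·h
F = (AUC_ev/D_ev)/(AUC_iv/D_iv) = (270.3425/30)/(446/20) = 9.01142/22.3 = 0.4041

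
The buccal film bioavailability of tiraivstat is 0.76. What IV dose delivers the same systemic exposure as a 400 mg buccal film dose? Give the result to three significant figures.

Systemic exposure from an extravascular dose = F × D_ev, so the equivalent IV dose is F × D_ev.
D_iv = F × D_ev = 0.76 × 400 = 304 mg

D_iv = 304 mg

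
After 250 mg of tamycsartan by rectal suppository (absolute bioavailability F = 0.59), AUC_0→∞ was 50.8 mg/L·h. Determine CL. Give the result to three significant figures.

CL = 2.90 L/h

CL = F × Dose / AUC_0→∞
   = 0.59 × 250 / 50.8 = 2.90354 L/h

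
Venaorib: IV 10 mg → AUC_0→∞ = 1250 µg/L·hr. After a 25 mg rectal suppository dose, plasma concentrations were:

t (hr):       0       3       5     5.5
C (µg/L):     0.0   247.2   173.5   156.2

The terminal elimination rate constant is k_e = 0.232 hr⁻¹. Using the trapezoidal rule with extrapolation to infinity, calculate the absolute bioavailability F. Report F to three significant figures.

F = 0.495

Trapezoidal AUC_0→5.5 (rectal suppository):
  [0→3]: (0.0+247.2)/2 × 3 = 370.8
  [3→5]: (247.2+173.5)/2 × 2 = 420.7
  [5→5.5]: (173.5+156.2)/2 × 0.5 = 82.425
  Sum = 873.925 µg/L·hr
Tail: C_last/k_e = 156.2/0.232 = 673.276
AUC_0→∞ (rectal suppository) = 873.925 + 673.276 = 1547.201 µg/L·hr
F = (AUC_ev/D_ev)/(AUC_iv/D_iv) = (1547.201/25)/(1250/10) = 61.88804/125 = 0.4951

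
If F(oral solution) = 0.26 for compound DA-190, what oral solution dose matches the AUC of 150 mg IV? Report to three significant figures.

D_oral = 577 mg

For equal systemic exposure: F × D_ev = D_iv
D_ev = D_iv / F = 150 / 0.26 = 576.923 mg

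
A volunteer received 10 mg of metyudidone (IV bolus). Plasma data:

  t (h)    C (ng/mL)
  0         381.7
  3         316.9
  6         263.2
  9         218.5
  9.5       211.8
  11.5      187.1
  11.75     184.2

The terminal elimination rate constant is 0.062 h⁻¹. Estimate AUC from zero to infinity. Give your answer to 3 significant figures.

Trapezoidal AUC_0→11.75:
  [0→3]: (381.7+316.9)/2 × 3 = 1047.9
  [3→6]: (316.9+263.2)/2 × 3 = 870.15
  [6→9]: (263.2+218.5)/2 × 3 = 722.55
  [9→9.5]: (218.5+211.8)/2 × 0.5 = 107.575
  [9.5→11.5]: (211.8+187.1)/2 × 2 = 398.9
  [11.5→11.75]: (187.1+184.2)/2 × 0.25 = 46.4125
  Sum = 3193.4875 ng/mL·h
Extrapolated tail: C_last / k_e = 184.2 / 0.062 = 2970.968
AUC_0→∞ = 3193.4875 + 2970.968 = 6164.4555 ng/mL·h

AUC = 6160 ng/mL·h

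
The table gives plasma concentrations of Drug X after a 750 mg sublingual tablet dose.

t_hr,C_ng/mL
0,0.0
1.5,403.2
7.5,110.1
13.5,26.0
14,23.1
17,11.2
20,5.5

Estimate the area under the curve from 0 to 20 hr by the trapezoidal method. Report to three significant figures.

AUC = 2340 ng/mL·hr

Trapezoidal AUC_0→20:
  [0→1.5]: (0.0+403.2)/2 × 1.5 = 302.4
  [1.5→7.5]: (403.2+110.1)/2 × 6 = 1539.9
  [7.5→13.5]: (110.1+26.0)/2 × 6 = 408.3
  [13.5→14]: (26.0+23.1)/2 × 0.5 = 12.275
  [14→17]: (23.1+11.2)/2 × 3 = 51.45
  [17→20]: (11.2+5.5)/2 × 3 = 25.05
  Sum = 2339.375 ng/mL·hr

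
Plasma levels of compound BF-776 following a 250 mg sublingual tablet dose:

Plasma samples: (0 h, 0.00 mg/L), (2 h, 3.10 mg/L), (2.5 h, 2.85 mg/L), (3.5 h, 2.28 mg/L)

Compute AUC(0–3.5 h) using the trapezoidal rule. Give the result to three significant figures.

Trapezoidal AUC_0→3.5:
  [0→2]: (0.00+3.10)/2 × 2 = 3.1
  [2→2.5]: (3.10+2.85)/2 × 0.5 = 1.4875
  [2.5→3.5]: (2.85+2.28)/2 × 1 = 2.565
  Sum = 7.1525 mg/L·h

AUC = 7.15 mg/L·h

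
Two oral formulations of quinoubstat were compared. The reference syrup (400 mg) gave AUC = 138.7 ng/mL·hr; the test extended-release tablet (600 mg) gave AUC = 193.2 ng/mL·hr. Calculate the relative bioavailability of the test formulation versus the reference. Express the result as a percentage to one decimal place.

F_rel = (AUC_test/D_test) / (AUC_ref/D_ref)
      = (193.2/600) / (138.7/400)
      = 0.322 / 0.34675 = 0.9286 = 92.86%

F_rel = 92.9%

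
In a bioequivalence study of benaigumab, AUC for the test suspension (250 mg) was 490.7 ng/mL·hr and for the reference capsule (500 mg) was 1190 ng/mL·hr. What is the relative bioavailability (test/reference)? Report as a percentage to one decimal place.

F_rel = (AUC_test/D_test) / (AUC_ref/D_ref)
      = (490.7/250) / (1190/500)
      = 1.9628 / 2.38 = 0.8247 = 82.47%

F_rel = 82.5%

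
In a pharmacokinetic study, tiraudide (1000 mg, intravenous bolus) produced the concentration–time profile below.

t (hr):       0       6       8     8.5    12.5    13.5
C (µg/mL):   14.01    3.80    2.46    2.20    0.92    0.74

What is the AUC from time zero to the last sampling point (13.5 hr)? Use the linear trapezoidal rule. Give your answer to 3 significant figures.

AUC = 67.9 µg/mL·hr

Trapezoidal AUC_0→13.5:
  [0→6]: (14.01+3.80)/2 × 6 = 53.43
  [6→8]: (3.80+2.46)/2 × 2 = 6.26
  [8→8.5]: (2.46+2.20)/2 × 0.5 = 1.165
  [8.5→12.5]: (2.20+0.92)/2 × 4 = 6.24
  [12.5→13.5]: (0.92+0.74)/2 × 1 = 0.83
  Sum = 67.925 µg/mL·hr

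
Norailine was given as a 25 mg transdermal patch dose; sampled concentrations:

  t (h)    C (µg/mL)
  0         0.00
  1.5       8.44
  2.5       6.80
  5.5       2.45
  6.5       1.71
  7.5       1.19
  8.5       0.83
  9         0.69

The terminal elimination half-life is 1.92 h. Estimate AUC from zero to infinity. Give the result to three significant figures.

Trapezoidal AUC_0→9:
  [0→1.5]: (0.00+8.44)/2 × 1.5 = 6.33
  [1.5→2.5]: (8.44+6.80)/2 × 1 = 7.62
  [2.5→5.5]: (6.80+2.45)/2 × 3 = 13.875
  [5.5→6.5]: (2.45+1.71)/2 × 1 = 2.08
  [6.5→7.5]: (1.71+1.19)/2 × 1 = 1.45
  [7.5→8.5]: (1.19+0.83)/2 × 1 = 1.01
  [8.5→9]: (0.83+0.69)/2 × 0.5 = 0.38
  Sum = 32.745 µg/mL·h
k_e = ln2 / t½ = 0.693147 / 1.92 = 0.3610 h^-1
Extrapolated tail: C_last / k_e = 0.69 / 0.361 = 1.911
AUC_0→∞ = 32.745 + 1.911 = 34.656 µg/mL·h

AUC = 34.7 µg/mL·h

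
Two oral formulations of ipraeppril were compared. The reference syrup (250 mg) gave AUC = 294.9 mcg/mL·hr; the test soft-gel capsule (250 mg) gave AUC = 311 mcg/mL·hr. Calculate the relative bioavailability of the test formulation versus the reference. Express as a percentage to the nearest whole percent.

F_rel = 105%

F_rel = (AUC_test/D_test) / (AUC_ref/D_ref)
      = (311/250) / (294.9/250)
      = 1.244 / 1.1796 = 1.0546 = 105.46%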